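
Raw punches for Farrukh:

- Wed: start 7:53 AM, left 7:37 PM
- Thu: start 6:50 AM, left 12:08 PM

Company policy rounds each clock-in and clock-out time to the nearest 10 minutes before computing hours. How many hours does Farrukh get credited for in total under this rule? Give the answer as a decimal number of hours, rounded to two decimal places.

17.17 hours

Wed: in 7:53 AM→7:50 AM, out 7:37 PM→7:40 PM; 11 h 50 min
Thu: in 6:50 AM→6:50 AM, out 12:08 PM→12:10 PM; 5 h 20 min
Total credited: 17 h 10 min.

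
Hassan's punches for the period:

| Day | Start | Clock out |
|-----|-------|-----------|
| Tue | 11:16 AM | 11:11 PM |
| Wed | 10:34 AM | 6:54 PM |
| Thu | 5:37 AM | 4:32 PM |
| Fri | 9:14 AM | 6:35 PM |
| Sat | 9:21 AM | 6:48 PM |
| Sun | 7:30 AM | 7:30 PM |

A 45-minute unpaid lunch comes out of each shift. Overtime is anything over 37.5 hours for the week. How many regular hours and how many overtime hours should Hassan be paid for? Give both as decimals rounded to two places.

Regular 37.50 hours, overtime 19.97 hours

Tue: 11:16 AM–11:11 PM = 11 h 55 min; less 45 min break → 11 h 10 min
Wed: 10:34 AM–6:54 PM = 8 h 20 min; less 45 min break → 7 h 35 min
Thu: 5:37 AM–4:32 PM = 10 h 55 min; less 45 min break → 10 h 10 min
Fri: 9:14 AM–6:35 PM = 9 h 21 min; less 45 min break → 8 h 36 min
Sat: 9:21 AM–6:48 PM = 9 h 27 min; less 45 min break → 8 h 42 min
Sun: 7:30 AM–7:30 PM = 12 h 0 min; less 45 min break → 11 h 15 min
Total worked: 57 h 28 min = 57.47 h.
Threshold 37.5 h → overtime 19 h 58 min, regular 37 h 30 min.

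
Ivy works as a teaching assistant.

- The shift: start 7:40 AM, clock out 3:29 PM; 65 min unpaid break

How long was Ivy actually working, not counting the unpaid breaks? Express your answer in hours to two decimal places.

6.73 hours

The shift: 7:40 AM–3:29 PM = 7 h 49 min; less 65 min break → 6 h 44 min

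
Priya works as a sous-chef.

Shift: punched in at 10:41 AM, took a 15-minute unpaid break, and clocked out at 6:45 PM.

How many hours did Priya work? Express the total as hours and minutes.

Shift: 10:41 AM–6:45 PM = 8 h 4 min; less 15 min break → 7 h 49 min

7 h 49 min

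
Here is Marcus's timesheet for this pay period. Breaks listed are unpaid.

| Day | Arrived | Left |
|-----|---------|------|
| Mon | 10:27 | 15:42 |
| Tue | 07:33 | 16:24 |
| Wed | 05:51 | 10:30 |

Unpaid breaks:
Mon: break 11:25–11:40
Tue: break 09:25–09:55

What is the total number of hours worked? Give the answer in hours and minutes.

18 h 0 min

Mon: 10:27–15:42 = 5 h 15 min; less 15 min break → 5 h 0 min
Tue: 07:33–16:24 = 8 h 51 min; less 30 min break → 8 h 21 min
Wed: 05:51–10:30 = 4 h 39 min
Total: 5 h 0 min + 8 h 21 min + 4 h 39 min = 18 h 0 min.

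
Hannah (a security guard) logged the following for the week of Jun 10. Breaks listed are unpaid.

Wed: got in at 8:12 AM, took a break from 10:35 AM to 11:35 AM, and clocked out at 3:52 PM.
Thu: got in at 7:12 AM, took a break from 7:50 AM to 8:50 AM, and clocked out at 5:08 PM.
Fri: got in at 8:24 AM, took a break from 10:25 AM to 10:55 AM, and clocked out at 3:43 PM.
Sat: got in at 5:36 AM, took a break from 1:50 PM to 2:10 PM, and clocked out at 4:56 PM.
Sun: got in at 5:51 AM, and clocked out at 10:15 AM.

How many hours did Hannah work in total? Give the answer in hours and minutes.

37 h 49 min

Wed: 8:12 AM–3:52 PM = 7 h 40 min; less 60 min break → 6 h 40 min
Thu: 7:12 AM–5:08 PM = 9 h 56 min; less 60 min break → 8 h 56 min
Fri: 8:24 AM–3:43 PM = 7 h 19 min; less 30 min break → 6 h 49 min
Sat: 5:36 AM–4:56 PM = 11 h 20 min; less 20 min break → 11 h 0 min
Sun: 5:51 AM–10:15 AM = 4 h 24 min
Total: 6 h 40 min + 8 h 56 min + 6 h 49 min + 11 h 0 min + 4 h 24 min = 37 h 49 min.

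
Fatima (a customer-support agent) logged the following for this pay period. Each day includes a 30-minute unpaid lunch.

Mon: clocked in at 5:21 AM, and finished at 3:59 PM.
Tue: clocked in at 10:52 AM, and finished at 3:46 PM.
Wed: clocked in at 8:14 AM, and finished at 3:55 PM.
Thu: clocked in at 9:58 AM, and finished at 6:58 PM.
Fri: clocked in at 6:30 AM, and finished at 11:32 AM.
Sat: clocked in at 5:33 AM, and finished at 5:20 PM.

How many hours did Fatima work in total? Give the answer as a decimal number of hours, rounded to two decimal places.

Mon: 5:21 AM–3:59 PM = 10 h 38 min; less 30 min break → 10 h 8 min
Tue: 10:52 AM–3:46 PM = 4 h 54 min; less 30 min break → 4 h 24 min
Wed: 8:14 AM–3:55 PM = 7 h 41 min; less 30 min break → 7 h 11 min
Thu: 9:58 AM–6:58 PM = 9 h 0 min; less 30 min break → 8 h 30 min
Fri: 6:30 AM–11:32 AM = 5 h 2 min; less 30 min break → 4 h 32 min
Sat: 5:33 AM–5:20 PM = 11 h 47 min; less 30 min break → 11 h 17 min
Total: 10 h 8 min + 4 h 24 min + 7 h 11 min + 8 h 30 min + 4 h 32 min + 11 h 17 min = 46 h 2 min.

46.03 hours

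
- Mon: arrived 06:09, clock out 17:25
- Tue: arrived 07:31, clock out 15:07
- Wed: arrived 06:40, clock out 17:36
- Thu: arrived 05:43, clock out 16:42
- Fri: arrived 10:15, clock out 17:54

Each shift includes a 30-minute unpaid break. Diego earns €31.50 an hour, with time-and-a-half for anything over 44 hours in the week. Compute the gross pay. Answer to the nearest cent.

€1477.35

Mon: 06:09–17:25 = 11 h 16 min; less 30 min break → 10 h 46 min
Tue: 07:31–15:07 = 7 h 36 min; less 30 min break → 7 h 6 min
Wed: 06:40–17:36 = 10 h 56 min; less 30 min break → 10 h 26 min
Thu: 05:43–16:42 = 10 h 59 min; less 30 min break → 10 h 29 min
Fri: 10:15–17:54 = 7 h 39 min; less 30 min break → 7 h 9 min
Total worked: 45 h 56 min = 2756 min.
Regular 44 h 0 min = 2640 min at €31.50/h; overtime 1 h 56 min = 116 min at €47.25/h.
Pay = (2640 × €31.50 + 116 × €47.25) ÷ 60 = €1477.35.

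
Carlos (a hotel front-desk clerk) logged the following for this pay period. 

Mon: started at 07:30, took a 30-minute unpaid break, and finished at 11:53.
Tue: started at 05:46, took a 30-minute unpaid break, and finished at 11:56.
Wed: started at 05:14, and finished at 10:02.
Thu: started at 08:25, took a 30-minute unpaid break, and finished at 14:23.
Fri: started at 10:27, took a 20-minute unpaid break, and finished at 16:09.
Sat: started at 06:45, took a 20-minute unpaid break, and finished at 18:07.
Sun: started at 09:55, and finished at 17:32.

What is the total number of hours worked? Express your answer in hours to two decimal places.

43.83 hours

Mon: 07:30–11:53 = 4 h 23 min; less 30 min break → 3 h 53 min
Tue: 05:46–11:56 = 6 h 10 min; less 30 min break → 5 h 40 min
Wed: 05:14–10:02 = 4 h 48 min
Thu: 08:25–14:23 = 5 h 58 min; less 30 min break → 5 h 28 min
Fri: 10:27–16:09 = 5 h 42 min; less 20 min break → 5 h 22 min
Sat: 06:45–18:07 = 11 h 22 min; less 20 min break → 11 h 2 min
Sun: 09:55–17:32 = 7 h 37 min
Total: 3 h 53 min + 5 h 40 min + 4 h 48 min + 5 h 28 min + 5 h 22 min + 11 h 2 min + 7 h 37 min = 43 h 50 min.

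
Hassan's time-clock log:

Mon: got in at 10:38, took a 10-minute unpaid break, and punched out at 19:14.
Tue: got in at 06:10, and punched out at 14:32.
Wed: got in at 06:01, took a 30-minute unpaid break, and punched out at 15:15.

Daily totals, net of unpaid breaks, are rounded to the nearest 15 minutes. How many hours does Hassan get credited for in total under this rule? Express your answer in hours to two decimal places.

Mon: 10:38–19:14 = 8 h 36 min − 10 min = 8 h 26 min → rounds to 8 h 30 min
Tue: 06:10–14:32 = 8 h 22 min → rounds to 8 h 15 min
Wed: 06:01–15:15 = 9 h 14 min − 30 min = 8 h 44 min → rounds to 8 h 45 min
Total credited: 25 h 30 min.

25.50 hours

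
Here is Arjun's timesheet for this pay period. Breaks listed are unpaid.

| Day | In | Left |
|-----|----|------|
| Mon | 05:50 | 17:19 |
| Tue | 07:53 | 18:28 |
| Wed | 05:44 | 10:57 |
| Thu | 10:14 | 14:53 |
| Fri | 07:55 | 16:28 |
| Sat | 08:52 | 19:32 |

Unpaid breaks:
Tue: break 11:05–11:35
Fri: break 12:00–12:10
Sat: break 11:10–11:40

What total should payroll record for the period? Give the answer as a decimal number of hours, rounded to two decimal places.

49.98 hours

Mon: 05:50–17:19 = 11 h 29 min
Tue: 07:53–18:28 = 10 h 35 min; less 30 min break → 10 h 5 min
Wed: 05:44–10:57 = 5 h 13 min
Thu: 10:14–14:53 = 4 h 39 min
Fri: 07:55–16:28 = 8 h 33 min; less 10 min break → 8 h 23 min
Sat: 08:52–19:32 = 10 h 40 min; less 30 min break → 10 h 10 min
Total: 11 h 29 min + 10 h 5 min + 5 h 13 min + 4 h 39 min + 8 h 23 min + 10 h 10 min = 49 h 59 min.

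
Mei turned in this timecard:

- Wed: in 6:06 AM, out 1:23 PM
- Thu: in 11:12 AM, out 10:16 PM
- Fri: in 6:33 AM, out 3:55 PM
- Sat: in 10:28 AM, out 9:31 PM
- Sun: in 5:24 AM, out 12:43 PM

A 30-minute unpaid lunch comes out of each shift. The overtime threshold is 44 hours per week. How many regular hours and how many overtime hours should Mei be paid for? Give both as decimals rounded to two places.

Regular 43.58 hours, overtime 0.00 hours

Wed: 6:06 AM–1:23 PM = 7 h 17 min; less 30 min break → 6 h 47 min
Thu: 11:12 AM–10:16 PM = 11 h 4 min; less 30 min break → 10 h 34 min
Fri: 6:33 AM–3:55 PM = 9 h 22 min; less 30 min break → 8 h 52 min
Sat: 10:28 AM–9:31 PM = 11 h 3 min; less 30 min break → 10 h 33 min
Sun: 5:24 AM–12:43 PM = 7 h 19 min; less 30 min break → 6 h 49 min
Total worked: 43 h 35 min = 43.58 h.
Threshold 44 h → overtime 0 h 0 min, regular 43 h 35 min.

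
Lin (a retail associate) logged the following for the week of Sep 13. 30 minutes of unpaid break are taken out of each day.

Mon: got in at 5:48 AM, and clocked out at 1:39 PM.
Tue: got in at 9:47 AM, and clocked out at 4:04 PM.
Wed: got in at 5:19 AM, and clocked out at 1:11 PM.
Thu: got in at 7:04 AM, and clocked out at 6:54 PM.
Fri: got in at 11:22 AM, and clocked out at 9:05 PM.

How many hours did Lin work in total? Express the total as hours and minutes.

Mon: 5:48 AM–1:39 PM = 7 h 51 min; less 30 min break → 7 h 21 min
Tue: 9:47 AM–4:04 PM = 6 h 17 min; less 30 min break → 5 h 47 min
Wed: 5:19 AM–1:11 PM = 7 h 52 min; less 30 min break → 7 h 22 min
Thu: 7:04 AM–6:54 PM = 11 h 50 min; less 30 min break → 11 h 20 min
Fri: 11:22 AM–9:05 PM = 9 h 43 min; less 30 min break → 9 h 13 min
Total: 7 h 21 min + 5 h 47 min + 7 h 22 min + 11 h 20 min + 9 h 13 min = 41 h 3 min.

41 h 3 min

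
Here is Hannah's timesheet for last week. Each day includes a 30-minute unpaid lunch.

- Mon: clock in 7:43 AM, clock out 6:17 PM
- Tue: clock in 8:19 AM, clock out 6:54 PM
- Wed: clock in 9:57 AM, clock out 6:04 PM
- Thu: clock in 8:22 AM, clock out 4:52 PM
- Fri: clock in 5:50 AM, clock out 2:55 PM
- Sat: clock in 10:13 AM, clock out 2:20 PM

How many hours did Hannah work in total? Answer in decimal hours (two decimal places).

Mon: 7:43 AM–6:17 PM = 10 h 34 min; less 30 min break → 10 h 4 min
Tue: 8:19 AM–6:54 PM = 10 h 35 min; less 30 min break → 10 h 5 min
Wed: 9:57 AM–6:04 PM = 8 h 7 min; less 30 min break → 7 h 37 min
Thu: 8:22 AM–4:52 PM = 8 h 30 min; less 30 min break → 8 h 0 min
Fri: 5:50 AM–2:55 PM = 9 h 5 min; less 30 min break → 8 h 35 min
Sat: 10:13 AM–2:20 PM = 4 h 7 min; less 30 min break → 3 h 37 min
Total: 10 h 4 min + 10 h 5 min + 7 h 37 min + 8 h 0 min + 8 h 35 min + 3 h 37 min = 47 h 58 min.

47.97 hours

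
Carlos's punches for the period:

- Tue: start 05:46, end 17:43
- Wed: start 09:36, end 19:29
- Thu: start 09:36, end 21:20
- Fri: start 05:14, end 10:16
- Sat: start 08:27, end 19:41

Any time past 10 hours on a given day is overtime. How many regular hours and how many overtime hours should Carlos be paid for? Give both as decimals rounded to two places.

Regular 44.92 hours, overtime 4.92 hours

Tue: 05:46–17:43 = 11 h 57 min
Wed: 09:36–19:29 = 9 h 53 min
Thu: 09:36–21:20 = 11 h 44 min
Fri: 05:14–10:16 = 5 h 2 min
Sat: 08:27–19:41 = 11 h 14 min
Tue reg 10 h 0 min / OT 1 h 57 min; Wed reg 9 h 53 min / OT 0 h 0 min; Thu reg 10 h 0 min / OT 1 h 44 min; Fri reg 5 h 2 min / OT 0 h 0 min; Sat reg 10 h 0 min / OT 1 h 14 min.
Totals: regular 44 h 55 min, overtime 4 h 55 min.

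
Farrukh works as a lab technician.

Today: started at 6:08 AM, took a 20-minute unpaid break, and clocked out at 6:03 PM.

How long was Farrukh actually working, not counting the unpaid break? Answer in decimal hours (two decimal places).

11.58 hours

Today: 6:08 AM–6:03 PM = 11 h 55 min; less 20 min break → 11 h 35 min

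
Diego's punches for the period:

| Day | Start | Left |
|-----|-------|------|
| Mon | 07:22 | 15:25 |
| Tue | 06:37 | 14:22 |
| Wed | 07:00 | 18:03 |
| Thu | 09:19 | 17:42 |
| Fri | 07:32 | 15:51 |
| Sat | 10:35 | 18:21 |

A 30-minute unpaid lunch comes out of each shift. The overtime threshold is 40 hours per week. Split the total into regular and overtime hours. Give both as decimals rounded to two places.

Mon: 07:22–15:25 = 8 h 3 min; less 30 min break → 7 h 33 min
Tue: 06:37–14:22 = 7 h 45 min; less 30 min break → 7 h 15 min
Wed: 07:00–18:03 = 11 h 3 min; less 30 min break → 10 h 33 min
Thu: 09:19–17:42 = 8 h 23 min; less 30 min break → 7 h 53 min
Fri: 07:32–15:51 = 8 h 19 min; less 30 min break → 7 h 49 min
Sat: 10:35–18:21 = 7 h 46 min; less 30 min break → 7 h 16 min
Total worked: 48 h 19 min = 48.32 h.
Threshold 40 h → overtime 8 h 19 min, regular 40 h 0 min.

Regular 40.00 hours, overtime 8.32 hours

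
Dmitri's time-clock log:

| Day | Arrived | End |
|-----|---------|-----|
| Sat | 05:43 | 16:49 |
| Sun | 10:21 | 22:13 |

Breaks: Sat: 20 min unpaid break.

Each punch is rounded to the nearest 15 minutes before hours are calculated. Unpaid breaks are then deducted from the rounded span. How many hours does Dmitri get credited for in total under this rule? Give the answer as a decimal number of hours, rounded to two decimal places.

22.67 hours

Sat: in 05:43→05:45, out 16:49→16:45; 11 h 0 min − 20 min = 10 h 40 min
Sun: in 10:21→10:15, out 22:13→22:15; 12 h 0 min
Total credited: 22 h 40 min.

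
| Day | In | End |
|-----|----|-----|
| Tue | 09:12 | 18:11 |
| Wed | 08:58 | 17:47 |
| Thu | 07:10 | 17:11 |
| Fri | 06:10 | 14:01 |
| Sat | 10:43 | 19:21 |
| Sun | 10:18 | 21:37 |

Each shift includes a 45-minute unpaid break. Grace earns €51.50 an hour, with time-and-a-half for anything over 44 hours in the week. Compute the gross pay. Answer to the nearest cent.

€2815.76

Tue: 09:12–18:11 = 8 h 59 min; less 45 min break → 8 h 14 min
Wed: 08:58–17:47 = 8 h 49 min; less 45 min break → 8 h 4 min
Thu: 07:10–17:11 = 10 h 1 min; less 45 min break → 9 h 16 min
Fri: 06:10–14:01 = 7 h 51 min; less 45 min break → 7 h 6 min
Sat: 10:43–19:21 = 8 h 38 min; less 45 min break → 7 h 53 min
Sun: 10:18–21:37 = 11 h 19 min; less 45 min break → 10 h 34 min
Total worked: 51 h 7 min = 3067 min.
Regular 44 h 0 min = 2640 min at €51.50/h; overtime 7 h 7 min = 427 min at €77.25/h.
Pay = (2640 × €51.50 + 427 × €77.25) ÷ 60 = €2815.76.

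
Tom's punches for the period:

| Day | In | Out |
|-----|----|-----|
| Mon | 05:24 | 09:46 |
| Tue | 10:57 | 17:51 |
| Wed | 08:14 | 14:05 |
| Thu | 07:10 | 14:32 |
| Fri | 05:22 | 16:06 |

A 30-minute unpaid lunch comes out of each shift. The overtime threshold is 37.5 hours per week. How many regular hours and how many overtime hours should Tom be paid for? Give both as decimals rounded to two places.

Mon: 05:24–09:46 = 4 h 22 min; less 30 min break → 3 h 52 min
Tue: 10:57–17:51 = 6 h 54 min; less 30 min break → 6 h 24 min
Wed: 08:14–14:05 = 5 h 51 min; less 30 min break → 5 h 21 min
Thu: 07:10–14:32 = 7 h 22 min; less 30 min break → 6 h 52 min
Fri: 05:22–16:06 = 10 h 44 min; less 30 min break → 10 h 14 min
Total worked: 32 h 43 min = 32.72 h.
Threshold 37.5 h → overtime 0 h 0 min, regular 32 h 43 min.

Regular 32.72 hours, overtime 0.00 hours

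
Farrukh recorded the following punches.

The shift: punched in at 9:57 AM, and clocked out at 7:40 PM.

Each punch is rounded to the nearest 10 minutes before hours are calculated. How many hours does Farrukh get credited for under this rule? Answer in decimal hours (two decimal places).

The shift: in 9:57 AM→10:00 AM, out 7:40 PM→7:40 PM; 9 h 40 min

9.67 hours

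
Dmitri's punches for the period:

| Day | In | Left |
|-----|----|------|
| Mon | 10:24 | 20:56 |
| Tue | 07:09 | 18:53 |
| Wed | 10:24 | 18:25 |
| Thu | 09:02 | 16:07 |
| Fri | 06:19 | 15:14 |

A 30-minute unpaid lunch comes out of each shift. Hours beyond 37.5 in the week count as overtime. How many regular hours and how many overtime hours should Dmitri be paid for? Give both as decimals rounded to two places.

Mon: 10:24–20:56 = 10 h 32 min; less 30 min break → 10 h 2 min
Tue: 07:09–18:53 = 11 h 44 min; less 30 min break → 11 h 14 min
Wed: 10:24–18:25 = 8 h 1 min; less 30 min break → 7 h 31 min
Thu: 09:02–16:07 = 7 h 5 min; less 30 min break → 6 h 35 min
Fri: 06:19–15:14 = 8 h 55 min; less 30 min break → 8 h 25 min
Total worked: 43 h 47 min = 43.78 h.
Threshold 37.5 h → overtime 6 h 17 min, regular 37 h 30 min.

Regular 37.50 hours, overtime 6.28 hours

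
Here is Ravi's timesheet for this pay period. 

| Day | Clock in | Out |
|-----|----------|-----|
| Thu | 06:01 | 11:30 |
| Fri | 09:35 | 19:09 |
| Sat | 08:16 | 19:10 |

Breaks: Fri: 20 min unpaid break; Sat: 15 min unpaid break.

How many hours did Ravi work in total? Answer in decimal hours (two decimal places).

Thu: 06:01–11:30 = 5 h 29 min
Fri: 09:35–19:09 = 9 h 34 min; less 20 min break → 9 h 14 min
Sat: 08:16–19:10 = 10 h 54 min; less 15 min break → 10 h 39 min
Total: 5 h 29 min + 9 h 14 min + 10 h 39 min = 25 h 22 min.

25.37 hours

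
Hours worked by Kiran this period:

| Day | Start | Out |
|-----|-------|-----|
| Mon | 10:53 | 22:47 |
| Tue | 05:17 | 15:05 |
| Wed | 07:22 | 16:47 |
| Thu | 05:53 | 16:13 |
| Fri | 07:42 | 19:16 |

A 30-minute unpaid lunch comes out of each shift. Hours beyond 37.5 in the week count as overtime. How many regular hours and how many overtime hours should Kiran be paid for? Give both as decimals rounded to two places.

Regular 37.50 hours, overtime 13.02 hours

Mon: 10:53–22:47 = 11 h 54 min; less 30 min break → 11 h 24 min
Tue: 05:17–15:05 = 9 h 48 min; less 30 min break → 9 h 18 min
Wed: 07:22–16:47 = 9 h 25 min; less 30 min break → 8 h 55 min
Thu: 05:53–16:13 = 10 h 20 min; less 30 min break → 9 h 50 min
Fri: 07:42–19:16 = 11 h 34 min; less 30 min break → 11 h 4 min
Total worked: 50 h 31 min = 50.52 h.
Threshold 37.5 h → overtime 13 h 1 min, regular 37 h 30 min.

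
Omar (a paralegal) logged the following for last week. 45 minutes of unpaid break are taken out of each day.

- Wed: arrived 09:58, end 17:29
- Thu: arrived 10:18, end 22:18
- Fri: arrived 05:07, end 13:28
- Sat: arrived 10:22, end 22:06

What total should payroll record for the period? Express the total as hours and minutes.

36 h 36 min

Wed: 09:58–17:29 = 7 h 31 min; less 45 min break → 6 h 46 min
Thu: 10:18–22:18 = 12 h 0 min; less 45 min break → 11 h 15 min
Fri: 05:07–13:28 = 8 h 21 min; less 45 min break → 7 h 36 min
Sat: 10:22–22:06 = 11 h 44 min; less 45 min break → 10 h 59 min
Total: 6 h 46 min + 11 h 15 min + 7 h 36 min + 10 h 59 min = 36 h 36 min.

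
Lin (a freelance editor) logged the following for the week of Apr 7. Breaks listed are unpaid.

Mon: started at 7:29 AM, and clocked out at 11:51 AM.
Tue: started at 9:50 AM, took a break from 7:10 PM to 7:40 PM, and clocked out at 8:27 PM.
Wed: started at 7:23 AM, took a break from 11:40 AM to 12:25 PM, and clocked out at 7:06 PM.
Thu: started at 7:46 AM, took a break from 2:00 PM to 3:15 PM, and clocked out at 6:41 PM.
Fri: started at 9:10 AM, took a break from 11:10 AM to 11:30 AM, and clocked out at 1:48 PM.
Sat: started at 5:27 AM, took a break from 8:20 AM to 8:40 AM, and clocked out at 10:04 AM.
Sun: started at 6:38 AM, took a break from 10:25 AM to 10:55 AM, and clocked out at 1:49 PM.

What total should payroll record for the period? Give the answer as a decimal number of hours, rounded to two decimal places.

50.38 hours

Mon: 7:29 AM–11:51 AM = 4 h 22 min
Tue: 9:50 AM–8:27 PM = 10 h 37 min; less 30 min break → 10 h 7 min
Wed: 7:23 AM–7:06 PM = 11 h 43 min; less 45 min break → 10 h 58 min
Thu: 7:46 AM–6:41 PM = 10 h 55 min; less 75 min break → 9 h 40 min
Fri: 9:10 AM–1:48 PM = 4 h 38 min; less 20 min break → 4 h 18 min
Sat: 5:27 AM–10:04 AM = 4 h 37 min; less 20 min break → 4 h 17 min
Sun: 6:38 AM–1:49 PM = 7 h 11 min; less 30 min break → 6 h 41 min
Total: 4 h 22 min + 10 h 7 min + 10 h 58 min + 9 h 40 min + 4 h 18 min + 4 h 17 min + 6 h 41 min = 50 h 23 min.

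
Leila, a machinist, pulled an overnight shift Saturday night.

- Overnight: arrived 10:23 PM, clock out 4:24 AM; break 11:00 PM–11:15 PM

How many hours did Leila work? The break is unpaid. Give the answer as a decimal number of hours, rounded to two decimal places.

5.77 hours

Overnight: 10:23 PM → midnight = 1 h 37 min; midnight → 4:24 AM = 4 h 24 min; span 6 h 1 min; less 15 min break → 5 h 46 min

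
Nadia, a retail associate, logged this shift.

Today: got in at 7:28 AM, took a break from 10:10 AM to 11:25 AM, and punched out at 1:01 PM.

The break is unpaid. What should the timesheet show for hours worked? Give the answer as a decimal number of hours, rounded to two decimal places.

Today: 7:28 AM–1:01 PM = 5 h 33 min; less 75 min break → 4 h 18 min

4.30 hours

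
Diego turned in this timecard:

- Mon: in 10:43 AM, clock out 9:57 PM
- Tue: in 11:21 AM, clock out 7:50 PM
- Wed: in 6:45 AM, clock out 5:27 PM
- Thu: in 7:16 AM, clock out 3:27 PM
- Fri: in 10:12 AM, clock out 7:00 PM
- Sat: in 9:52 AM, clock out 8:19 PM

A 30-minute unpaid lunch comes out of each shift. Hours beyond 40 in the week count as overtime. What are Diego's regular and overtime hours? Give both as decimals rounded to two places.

Mon: 10:43 AM–9:57 PM = 11 h 14 min; less 30 min break → 10 h 44 min
Tue: 11:21 AM–7:50 PM = 8 h 29 min; less 30 min break → 7 h 59 min
Wed: 6:45 AM–5:27 PM = 10 h 42 min; less 30 min break → 10 h 12 min
Thu: 7:16 AM–3:27 PM = 8 h 11 min; less 30 min break → 7 h 41 min
Fri: 10:12 AM–7:00 PM = 8 h 48 min; less 30 min break → 8 h 18 min
Sat: 9:52 AM–8:19 PM = 10 h 27 min; less 30 min break → 9 h 57 min
Total worked: 54 h 51 min = 54.85 h.
Threshold 40 h → overtime 14 h 51 min, regular 40 h 0 min.

Regular 40.00 hours, overtime 14.85 hours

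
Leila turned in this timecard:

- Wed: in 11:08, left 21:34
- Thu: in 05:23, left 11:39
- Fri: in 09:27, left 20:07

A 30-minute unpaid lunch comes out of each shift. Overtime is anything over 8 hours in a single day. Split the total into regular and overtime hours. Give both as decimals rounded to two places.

Wed: 11:08–21:34 = 10 h 26 min; less 30 min break → 9 h 56 min
Thu: 05:23–11:39 = 6 h 16 min; less 30 min break → 5 h 46 min
Fri: 09:27–20:07 = 10 h 40 min; less 30 min break → 10 h 10 min
Wed reg 8 h 0 min / OT 1 h 56 min; Thu reg 5 h 46 min / OT 0 h 0 min; Fri reg 8 h 0 min / OT 2 h 10 min.
Totals: regular 21 h 46 min, overtime 4 h 6 min.

Regular 21.77 hours, overtime 4.10 hours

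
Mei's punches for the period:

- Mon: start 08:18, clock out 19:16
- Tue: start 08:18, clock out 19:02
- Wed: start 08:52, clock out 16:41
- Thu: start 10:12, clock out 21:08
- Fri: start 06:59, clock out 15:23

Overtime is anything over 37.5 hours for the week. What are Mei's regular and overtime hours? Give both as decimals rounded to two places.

Regular 37.50 hours, overtime 11.35 hours

Mon: 08:18–19:16 = 10 h 58 min
Tue: 08:18–19:02 = 10 h 44 min
Wed: 08:52–16:41 = 7 h 49 min
Thu: 10:12–21:08 = 10 h 56 min
Fri: 06:59–15:23 = 8 h 24 min
Total worked: 48 h 51 min = 48.85 h.
Threshold 37.5 h → overtime 11 h 21 min, regular 37 h 30 min.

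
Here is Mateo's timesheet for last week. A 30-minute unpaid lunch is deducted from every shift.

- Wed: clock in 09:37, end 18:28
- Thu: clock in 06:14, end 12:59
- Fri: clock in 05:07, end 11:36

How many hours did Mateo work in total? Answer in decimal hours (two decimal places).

20.58 hours

Wed: 09:37–18:28 = 8 h 51 min; less 30 min break → 8 h 21 min
Thu: 06:14–12:59 = 6 h 45 min; less 30 min break → 6 h 15 min
Fri: 05:07–11:36 = 6 h 29 min; less 30 min break → 5 h 59 min
Total: 8 h 21 min + 6 h 15 min + 5 h 59 min = 20 h 35 min.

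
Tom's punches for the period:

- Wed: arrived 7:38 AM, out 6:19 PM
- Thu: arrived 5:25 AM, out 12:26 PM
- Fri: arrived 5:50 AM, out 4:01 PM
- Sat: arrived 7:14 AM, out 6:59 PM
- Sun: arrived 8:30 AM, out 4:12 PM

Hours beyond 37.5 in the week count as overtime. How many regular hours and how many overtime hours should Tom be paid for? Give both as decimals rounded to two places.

Regular 37.50 hours, overtime 9.83 hours

Wed: 7:38 AM–6:19 PM = 10 h 41 min
Thu: 5:25 AM–12:26 PM = 7 h 1 min
Fri: 5:50 AM–4:01 PM = 10 h 11 min
Sat: 7:14 AM–6:59 PM = 11 h 45 min
Sun: 8:30 AM–4:12 PM = 7 h 42 min
Total worked: 47 h 20 min = 47.33 h.
Threshold 37.5 h → overtime 9 h 50 min, regular 37 h 30 min.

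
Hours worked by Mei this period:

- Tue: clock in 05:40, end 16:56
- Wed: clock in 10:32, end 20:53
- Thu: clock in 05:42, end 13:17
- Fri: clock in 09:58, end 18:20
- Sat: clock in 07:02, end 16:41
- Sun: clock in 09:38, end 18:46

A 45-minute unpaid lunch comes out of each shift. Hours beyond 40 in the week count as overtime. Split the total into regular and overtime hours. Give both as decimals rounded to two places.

Regular 40.00 hours, overtime 11.85 hours

Tue: 05:40–16:56 = 11 h 16 min; less 45 min break → 10 h 31 min
Wed: 10:32–20:53 = 10 h 21 min; less 45 min break → 9 h 36 min
Thu: 05:42–13:17 = 7 h 35 min; less 45 min break → 6 h 50 min
Fri: 09:58–18:20 = 8 h 22 min; less 45 min break → 7 h 37 min
Sat: 07:02–16:41 = 9 h 39 min; less 45 min break → 8 h 54 min
Sun: 09:38–18:46 = 9 h 8 min; less 45 min break → 8 h 23 min
Total worked: 51 h 51 min = 51.85 h.
Threshold 40 h → overtime 11 h 51 min, regular 40 h 0 min.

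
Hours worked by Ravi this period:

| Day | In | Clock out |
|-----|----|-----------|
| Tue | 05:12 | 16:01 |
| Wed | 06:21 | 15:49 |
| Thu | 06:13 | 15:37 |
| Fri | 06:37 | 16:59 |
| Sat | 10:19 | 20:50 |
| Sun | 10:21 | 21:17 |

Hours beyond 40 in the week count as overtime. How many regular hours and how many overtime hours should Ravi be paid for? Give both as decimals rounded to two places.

Regular 40.00 hours, overtime 21.50 hours

Tue: 05:12–16:01 = 10 h 49 min
Wed: 06:21–15:49 = 9 h 28 min
Thu: 06:13–15:37 = 9 h 24 min
Fri: 06:37–16:59 = 10 h 22 min
Sat: 10:19–20:50 = 10 h 31 min
Sun: 10:21–21:17 = 10 h 56 min
Total worked: 61 h 30 min = 61.50 h.
Threshold 40 h → overtime 21 h 30 min, regular 40 h 0 min.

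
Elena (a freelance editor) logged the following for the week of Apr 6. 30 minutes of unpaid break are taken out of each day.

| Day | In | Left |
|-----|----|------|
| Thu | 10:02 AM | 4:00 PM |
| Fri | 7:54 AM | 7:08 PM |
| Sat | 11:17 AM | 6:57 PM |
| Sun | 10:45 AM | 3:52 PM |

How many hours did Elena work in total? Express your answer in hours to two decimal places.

27.98 hours

Thu: 10:02 AM–4:00 PM = 5 h 58 min; less 30 min break → 5 h 28 min
Fri: 7:54 AM–7:08 PM = 11 h 14 min; less 30 min break → 10 h 44 min
Sat: 11:17 AM–6:57 PM = 7 h 40 min; less 30 min break → 7 h 10 min
Sun: 10:45 AM–3:52 PM = 5 h 7 min; less 30 min break → 4 h 37 min
Total: 5 h 28 min + 10 h 44 min + 7 h 10 min + 4 h 37 min = 27 h 59 min.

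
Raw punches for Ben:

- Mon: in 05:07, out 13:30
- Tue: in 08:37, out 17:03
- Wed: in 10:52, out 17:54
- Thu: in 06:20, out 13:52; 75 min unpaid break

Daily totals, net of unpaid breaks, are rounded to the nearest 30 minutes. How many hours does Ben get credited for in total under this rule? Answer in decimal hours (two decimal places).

Mon: 05:07–13:30 = 8 h 23 min → rounds to 8 h 30 min
Tue: 08:37–17:03 = 8 h 26 min → rounds to 8 h 30 min
Wed: 10:52–17:54 = 7 h 2 min → rounds to 7 h 0 min
Thu: 06:20–13:52 = 7 h 32 min − 75 min = 6 h 17 min → rounds to 6 h 30 min
Total credited: 30 h 30 min.

30.50 hours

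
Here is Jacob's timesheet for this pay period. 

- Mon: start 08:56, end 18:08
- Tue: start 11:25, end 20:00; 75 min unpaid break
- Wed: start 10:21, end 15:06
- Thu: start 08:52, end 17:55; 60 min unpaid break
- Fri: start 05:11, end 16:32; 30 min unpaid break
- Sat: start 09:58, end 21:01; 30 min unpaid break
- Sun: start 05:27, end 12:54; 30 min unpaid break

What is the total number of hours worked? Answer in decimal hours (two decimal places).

Mon: 08:56–18:08 = 9 h 12 min
Tue: 11:25–20:00 = 8 h 35 min; less 75 min break → 7 h 20 min
Wed: 10:21–15:06 = 4 h 45 min
Thu: 08:52–17:55 = 9 h 3 min; less 60 min break → 8 h 3 min
Fri: 05:11–16:32 = 11 h 21 min; less 30 min break → 10 h 51 min
Sat: 09:58–21:01 = 11 h 3 min; less 30 min break → 10 h 33 min
Sun: 05:27–12:54 = 7 h 27 min; less 30 min break → 6 h 57 min
Total: 9 h 12 min + 7 h 20 min + 4 h 45 min + 8 h 3 min + 10 h 51 min + 10 h 33 min + 6 h 57 min = 57 h 41 min.

57.68 hours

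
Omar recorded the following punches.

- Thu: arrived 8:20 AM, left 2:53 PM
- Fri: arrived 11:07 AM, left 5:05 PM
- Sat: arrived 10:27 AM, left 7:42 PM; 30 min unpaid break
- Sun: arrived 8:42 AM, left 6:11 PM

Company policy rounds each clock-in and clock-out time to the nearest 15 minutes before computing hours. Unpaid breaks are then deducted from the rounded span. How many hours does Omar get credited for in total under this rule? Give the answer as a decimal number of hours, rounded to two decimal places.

31.00 hours

Thu: in 8:20 AM→8:15 AM, out 2:53 PM→3:00 PM; 6 h 45 min
Fri: in 11:07 AM→11:00 AM, out 5:05 PM→5:00 PM; 6 h 0 min
Sat: in 10:27 AM→10:30 AM, out 7:42 PM→7:45 PM; 9 h 15 min − 30 min = 8 h 45 min
Sun: in 8:42 AM→8:45 AM, out 6:11 PM→6:15 PM; 9 h 30 min
Total credited: 31 h 0 min.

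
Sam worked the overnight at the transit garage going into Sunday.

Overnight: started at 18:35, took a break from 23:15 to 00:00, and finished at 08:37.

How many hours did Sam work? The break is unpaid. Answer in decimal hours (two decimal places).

13.28 hours

Overnight: 18:35 → midnight = 5 h 25 min; midnight → 08:37 = 8 h 37 min; span 14 h 2 min; less 45 min break → 13 h 17 min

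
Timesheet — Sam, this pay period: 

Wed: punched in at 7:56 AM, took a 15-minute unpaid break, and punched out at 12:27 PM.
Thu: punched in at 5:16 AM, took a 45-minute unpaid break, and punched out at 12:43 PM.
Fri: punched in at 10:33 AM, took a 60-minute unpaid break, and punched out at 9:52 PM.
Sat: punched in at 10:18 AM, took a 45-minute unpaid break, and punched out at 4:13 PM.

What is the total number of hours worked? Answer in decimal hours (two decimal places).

Wed: 7:56 AM–12:27 PM = 4 h 31 min; less 15 min break → 4 h 16 min
Thu: 5:16 AM–12:43 PM = 7 h 27 min; less 45 min break → 6 h 42 min
Fri: 10:33 AM–9:52 PM = 11 h 19 min; less 60 min break → 10 h 19 min
Sat: 10:18 AM–4:13 PM = 5 h 55 min; less 45 min break → 5 h 10 min
Total: 4 h 16 min + 6 h 42 min + 10 h 19 min + 5 h 10 min = 26 h 27 min.

26.45 hours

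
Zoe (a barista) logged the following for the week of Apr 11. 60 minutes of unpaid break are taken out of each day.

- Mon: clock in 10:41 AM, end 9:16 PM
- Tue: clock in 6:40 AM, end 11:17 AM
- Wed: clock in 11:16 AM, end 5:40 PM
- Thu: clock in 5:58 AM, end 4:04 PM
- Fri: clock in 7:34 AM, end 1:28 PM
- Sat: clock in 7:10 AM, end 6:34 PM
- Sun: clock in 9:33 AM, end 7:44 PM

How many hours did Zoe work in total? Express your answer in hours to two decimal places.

52.18 hours

Mon: 10:41 AM–9:16 PM = 10 h 35 min; less 60 min break → 9 h 35 min
Tue: 6:40 AM–11:17 AM = 4 h 37 min; less 60 min break → 3 h 37 min
Wed: 11:16 AM–5:40 PM = 6 h 24 min; less 60 min break → 5 h 24 min
Thu: 5:58 AM–4:04 PM = 10 h 6 min; less 60 min break → 9 h 6 min
Fri: 7:34 AM–1:28 PM = 5 h 54 min; less 60 min break → 4 h 54 min
Sat: 7:10 AM–6:34 PM = 11 h 24 min; less 60 min break → 10 h 24 min
Sun: 9:33 AM–7:44 PM = 10 h 11 min; less 60 min break → 9 h 11 min
Total: 9 h 35 min + 3 h 37 min + 5 h 24 min + 9 h 6 min + 4 h 54 min + 10 h 24 min + 9 h 11 min = 52 h 11 min.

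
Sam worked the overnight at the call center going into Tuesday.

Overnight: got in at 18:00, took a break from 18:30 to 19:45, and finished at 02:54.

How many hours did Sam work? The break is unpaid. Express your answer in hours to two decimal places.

7.65 hours

Overnight: 18:00 → midnight = 6 h 0 min; midnight → 02:54 = 2 h 54 min; span 8 h 54 min; less 75 min break → 7 h 39 min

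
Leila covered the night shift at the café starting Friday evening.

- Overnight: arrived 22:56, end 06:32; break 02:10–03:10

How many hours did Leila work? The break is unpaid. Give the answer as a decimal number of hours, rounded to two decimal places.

6.60 hours

Overnight: 22:56 → midnight = 1 h 4 min; midnight → 06:32 = 6 h 32 min; span 7 h 36 min; less 60 min break → 6 h 36 min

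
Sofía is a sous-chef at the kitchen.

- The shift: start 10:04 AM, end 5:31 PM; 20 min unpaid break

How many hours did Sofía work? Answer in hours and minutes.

7 h 7 min

The shift: 10:04 AM–5:31 PM = 7 h 27 min; less 20 min break → 7 h 7 min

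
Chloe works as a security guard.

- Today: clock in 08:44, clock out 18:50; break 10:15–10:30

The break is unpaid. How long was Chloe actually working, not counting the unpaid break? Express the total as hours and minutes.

Today: 08:44–18:50 = 10 h 6 min; less 15 min break → 9 h 51 min

9 h 51 min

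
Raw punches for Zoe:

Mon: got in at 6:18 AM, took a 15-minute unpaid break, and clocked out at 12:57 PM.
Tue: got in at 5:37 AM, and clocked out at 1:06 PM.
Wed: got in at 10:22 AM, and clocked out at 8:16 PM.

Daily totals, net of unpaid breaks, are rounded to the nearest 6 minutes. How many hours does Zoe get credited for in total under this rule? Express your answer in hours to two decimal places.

23.80 hours

Mon: 6:18 AM–12:57 PM = 6 h 39 min − 15 min = 6 h 24 min → rounds to 6 h 24 min
Tue: 5:37 AM–1:06 PM = 7 h 29 min → rounds to 7 h 30 min
Wed: 10:22 AM–8:16 PM = 9 h 54 min → rounds to 9 h 54 min
Total credited: 23 h 48 min.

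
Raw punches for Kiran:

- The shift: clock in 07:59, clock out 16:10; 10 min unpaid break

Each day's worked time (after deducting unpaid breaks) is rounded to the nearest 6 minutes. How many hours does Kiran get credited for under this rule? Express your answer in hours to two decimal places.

8.00 hours

The shift: 07:59–16:10 = 8 h 11 min − 10 min = 8 h 1 min → rounds to 8 h 0 min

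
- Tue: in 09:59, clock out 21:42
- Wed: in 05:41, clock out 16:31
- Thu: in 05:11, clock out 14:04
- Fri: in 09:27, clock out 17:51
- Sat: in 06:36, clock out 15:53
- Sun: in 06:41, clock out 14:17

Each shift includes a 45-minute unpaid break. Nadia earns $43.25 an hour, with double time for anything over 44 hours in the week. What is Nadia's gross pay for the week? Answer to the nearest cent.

Tue: 09:59–21:42 = 11 h 43 min; less 45 min break → 10 h 58 min
Wed: 05:41–16:31 = 10 h 50 min; less 45 min break → 10 h 5 min
Thu: 05:11–14:04 = 8 h 53 min; less 45 min break → 8 h 8 min
Fri: 09:27–17:51 = 8 h 24 min; less 45 min break → 7 h 39 min
Sat: 06:36–15:53 = 9 h 17 min; less 45 min break → 8 h 32 min
Sun: 06:41–14:17 = 7 h 36 min; less 45 min break → 6 h 51 min
Total worked: 52 h 13 min = 3133 min.
Regular 44 h 0 min = 2640 min at $43.25/h; overtime 8 h 13 min = 493 min at $86.50/h.
Pay = (2640 × $43.25 + 493 × $86.50) ÷ 60 = $2613.74.

$2613.74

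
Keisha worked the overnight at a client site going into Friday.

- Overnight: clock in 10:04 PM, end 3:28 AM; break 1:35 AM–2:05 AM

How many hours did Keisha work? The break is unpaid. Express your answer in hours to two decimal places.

4.90 hours

Overnight: 10:04 PM → midnight = 1 h 56 min; midnight → 3:28 AM = 3 h 28 min; span 5 h 24 min; less 30 min break → 4 h 54 min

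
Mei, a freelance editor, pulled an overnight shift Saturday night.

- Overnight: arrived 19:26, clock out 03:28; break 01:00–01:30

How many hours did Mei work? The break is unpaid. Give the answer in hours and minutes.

Overnight: 19:26 → midnight = 4 h 34 min; midnight → 03:28 = 3 h 28 min; span 8 h 2 min; less 30 min break → 7 h 32 min

7 h 32 min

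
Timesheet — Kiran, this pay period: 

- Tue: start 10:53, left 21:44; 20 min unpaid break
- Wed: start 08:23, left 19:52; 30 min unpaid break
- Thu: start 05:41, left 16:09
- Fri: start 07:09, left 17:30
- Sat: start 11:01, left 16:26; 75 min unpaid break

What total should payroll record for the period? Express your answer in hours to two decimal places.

46.48 hours

Tue: 10:53–21:44 = 10 h 51 min; less 20 min break → 10 h 31 min
Wed: 08:23–19:52 = 11 h 29 min; less 30 min break → 10 h 59 min
Thu: 05:41–16:09 = 10 h 28 min
Fri: 07:09–17:30 = 10 h 21 min
Sat: 11:01–16:26 = 5 h 25 min; less 75 min break → 4 h 10 min
Total: 10 h 31 min + 10 h 59 min + 10 h 28 min + 10 h 21 min + 4 h 10 min = 46 h 29 min.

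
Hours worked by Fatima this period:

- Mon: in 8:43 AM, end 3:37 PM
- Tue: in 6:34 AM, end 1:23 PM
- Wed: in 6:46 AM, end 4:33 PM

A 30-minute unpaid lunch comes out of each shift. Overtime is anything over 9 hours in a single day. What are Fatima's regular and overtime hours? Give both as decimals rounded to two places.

Mon: 8:43 AM–3:37 PM = 6 h 54 min; less 30 min break → 6 h 24 min
Tue: 6:34 AM–1:23 PM = 6 h 49 min; less 30 min break → 6 h 19 min
Wed: 6:46 AM–4:33 PM = 9 h 47 min; less 30 min break → 9 h 17 min
Mon reg 6 h 24 min / OT 0 h 0 min; Tue reg 6 h 19 min / OT 0 h 0 min; Wed reg 9 h 0 min / OT 0 h 17 min.
Totals: regular 21 h 43 min, overtime 0 h 17 min.

Regular 21.72 hours, overtime 0.28 hours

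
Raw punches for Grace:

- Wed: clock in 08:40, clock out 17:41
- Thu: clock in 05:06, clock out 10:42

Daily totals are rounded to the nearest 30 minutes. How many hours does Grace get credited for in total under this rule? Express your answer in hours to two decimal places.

14.50 hours

Wed: 08:40–17:41 = 9 h 1 min → rounds to 9 h 0 min
Thu: 05:06–10:42 = 5 h 36 min → rounds to 5 h 30 min
Total credited: 14 h 30 min.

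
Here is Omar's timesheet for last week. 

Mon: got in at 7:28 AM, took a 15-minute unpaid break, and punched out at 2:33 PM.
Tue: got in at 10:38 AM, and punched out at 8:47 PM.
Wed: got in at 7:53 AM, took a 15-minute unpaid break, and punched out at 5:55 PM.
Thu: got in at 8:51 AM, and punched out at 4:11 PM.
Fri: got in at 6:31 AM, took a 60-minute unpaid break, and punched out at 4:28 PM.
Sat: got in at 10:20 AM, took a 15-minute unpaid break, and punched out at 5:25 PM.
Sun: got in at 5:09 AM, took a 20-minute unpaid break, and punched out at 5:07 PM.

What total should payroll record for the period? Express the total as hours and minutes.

61 h 31 min

Mon: 7:28 AM–2:33 PM = 7 h 5 min; less 15 min break → 6 h 50 min
Tue: 10:38 AM–8:47 PM = 10 h 9 min
Wed: 7:53 AM–5:55 PM = 10 h 2 min; less 15 min break → 9 h 47 min
Thu: 8:51 AM–4:11 PM = 7 h 20 min
Fri: 6:31 AM–4:28 PM = 9 h 57 min; less 60 min break → 8 h 57 min
Sat: 10:20 AM–5:25 PM = 7 h 5 min; less 15 min break → 6 h 50 min
Sun: 5:09 AM–5:07 PM = 11 h 58 min; less 20 min break → 11 h 38 min
Total: 6 h 50 min + 10 h 9 min + 9 h 47 min + 7 h 20 min + 8 h 57 min + 6 h 50 min + 11 h 38 min = 61 h 31 min.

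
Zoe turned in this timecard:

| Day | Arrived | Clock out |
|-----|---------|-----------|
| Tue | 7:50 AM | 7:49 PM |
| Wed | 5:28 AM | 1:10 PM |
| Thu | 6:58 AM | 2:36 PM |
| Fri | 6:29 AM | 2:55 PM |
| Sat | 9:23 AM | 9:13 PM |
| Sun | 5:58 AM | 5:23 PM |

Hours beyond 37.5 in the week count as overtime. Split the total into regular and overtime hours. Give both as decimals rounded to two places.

Tue: 7:50 AM–7:49 PM = 11 h 59 min
Wed: 5:28 AM–1:10 PM = 7 h 42 min
Thu: 6:58 AM–2:36 PM = 7 h 38 min
Fri: 6:29 AM–2:55 PM = 8 h 26 min
Sat: 9:23 AM–9:13 PM = 11 h 50 min
Sun: 5:58 AM–5:23 PM = 11 h 25 min
Total worked: 59 h 0 min = 59.00 h.
Threshold 37.5 h → overtime 21 h 30 min, regular 37 h 30 min.

Regular 37.50 hours, overtime 21.50 hours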